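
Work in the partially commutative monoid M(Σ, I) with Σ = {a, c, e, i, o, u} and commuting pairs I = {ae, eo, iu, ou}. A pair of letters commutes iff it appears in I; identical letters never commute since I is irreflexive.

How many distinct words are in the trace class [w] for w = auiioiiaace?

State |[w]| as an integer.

6

drop 0:a onto floor
drop 1:u onto {0:a}
drop 2:i onto {0:a}
drop 3:i onto {2:i}
drop 4:o onto {3:i}
drop 5:i onto {4:o}
drop 6:i onto {5:i}
drop 7:a onto {1:u, 6:i}
drop 8:a onto {7:a}
drop 9:c onto {8:a}
drop 10:e onto {9:c}
ground layer = {0:a}
drop-orders for the pieces not yet dropped (sum over which currently-grounded one goes next):
  1 to go: {10} 1
  2 to go: {9,10} 1
  3 to go: {8,9,10} 1
  4 to go: {7,8,9,10} 1
  5 to go: {1,7,8,9,10} 1  {6,7,8,9,10} 1
  6 to go: {1,6,7,8,9,10} 2  {5,6,7,8,9,10} 1
  7 to go: {1,5,6,7,8,9,10} 3  {4,5,6,7,8,9,10} 1
  8 to go: {1,4,5,6,7,8,9,10} 4  {3,4,5,6,7,8,9,10} 1
  9 to go: {1,3,4,5,6,7,8,9,10} 5  {2,3,4,5,6,7,8,9,10} 1
  if 0:a drops first: 6 orders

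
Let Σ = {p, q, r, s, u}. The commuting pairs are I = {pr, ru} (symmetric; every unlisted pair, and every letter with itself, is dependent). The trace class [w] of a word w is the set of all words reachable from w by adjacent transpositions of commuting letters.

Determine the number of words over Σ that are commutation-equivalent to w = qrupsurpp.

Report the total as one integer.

piece 0:q — minimal
piece 1:r rests on {0:q}
piece 2:u rests on {0:q}
piece 3:p rests on {2:u}
piece 4:s rests on {1:r, 3:p}
piece 5:u rests on {4:s}
piece 6:r rests on {4:s}
piece 7:p rests on {5:u}
piece 8:p rests on {7:p}
minimal pieces: {0:q}
ways to finish when only these pieces remain (= sum over removing one remaining piece with nothing left below it):
  1 left: {6}→1  {8}→1
  2 left: {6,8}→2  {7,8}→1
  3 left: {5,7,8}→1  {6,7,8}→3
  4 left: {5,6,7,8}→4
  5 left: {4,5,6,7,8}→4
  6 left: {1,4,5,6,7,8}→4  {3,4,5,6,7,8}→4
  7 left: {1,3,4,5,6,7,8}→8  {2,3,4,5,6,7,8}→4
  placing 0:q first → 12 extensions

12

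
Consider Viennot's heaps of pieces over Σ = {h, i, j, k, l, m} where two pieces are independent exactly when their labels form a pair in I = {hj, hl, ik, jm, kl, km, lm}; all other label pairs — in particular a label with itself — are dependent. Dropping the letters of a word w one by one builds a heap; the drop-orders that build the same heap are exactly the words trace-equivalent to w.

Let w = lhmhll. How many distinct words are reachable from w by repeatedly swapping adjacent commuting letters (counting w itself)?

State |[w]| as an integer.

20

0(l) covers ∅
1(h) covers ∅
2(m) covers 1:h
3(h) covers 2:m
4(l) covers 0:l
5(l) covers 4:l
floor of heap: 0:l, 1:h
completions by unplaced set U, small U first (add the entries for U minus each lowest piece of U):
  |U|=1: {3}:1  {5}:1
  |U|=2: {2,3}:1  {3,5}:2  {4,5}:1
  |U|=3: {0,4,5}:1  {1,2,3}:1  {2,3,5}:3  {3,4,5}:3
  |U|=4: {0,3,4,5}:4  {1,2,3,5}:4  {2,3,4,5}:6
  start at 0(l): 10
  start at 1(h): 10
sum over floor = 20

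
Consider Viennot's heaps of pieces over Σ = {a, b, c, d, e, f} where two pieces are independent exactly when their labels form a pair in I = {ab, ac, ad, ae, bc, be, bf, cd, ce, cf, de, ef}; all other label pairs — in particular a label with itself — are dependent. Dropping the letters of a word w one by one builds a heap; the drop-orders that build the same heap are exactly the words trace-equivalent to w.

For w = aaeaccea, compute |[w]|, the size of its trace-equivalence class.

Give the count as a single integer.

piece 0:a — minimal
piece 1:a rests on {0:a}
piece 2:e — minimal
piece 3:a rests on {1:a}
piece 4:c — minimal
piece 5:c rests on {4:c}
piece 6:e rests on {2:e}
piece 7:a rests on {3:a}
minimal pieces: {0:a, 2:e, 4:c}
ways to finish when only these pieces remain (= sum over removing one remaining piece with nothing left below it):
  1 left: {5}→1  {6}→1  {7}→1
  2 left: {2,6}→1  {3,7}→1  {4,5}→1  {5,6}→2  {5,7}→2  {6,7}→2
  3 left: {1,3,7}→1  {2,5,6}→3  {2,6,7}→3  {3,5,7}→3  {3,6,7}→3  {4,5,6}→3  {4,5,7}→3  {5,6,7}→6
  4 left: {0,1,3,7}→1  {1,3,5,7}→4  {1,3,6,7}→4  {2,3,6,7}→6  {2,4,5,6}→6  {2,5,6,7}→12  {3,4,5,7}→6  {3,5,6,7}→12  {4,5,6,7}→12
  5 left: {0,1,3,5,7}→5  {0,1,3,6,7}→5  {1,2,3,6,7}→10  {1,3,4,5,7}→10  {1,3,5,6,7}→20  {2,3,5,6,7}→30  {2,4,5,6,7}→30  {3,4,5,6,7}→30
  6 left: {0,1,2,3,6,7}→15  {0,1,3,4,5,7}→15  {0,1,3,5,6,7}→30  {1,2,3,5,6,7}→60  {1,3,4,5,6,7}→60  {2,3,4,5,6,7}→90
  placing 0:a first → 210 extensions
  placing 2:e first → 105 extensions
  placing 4:c first → 105 extensions
total linear extensions = 420

420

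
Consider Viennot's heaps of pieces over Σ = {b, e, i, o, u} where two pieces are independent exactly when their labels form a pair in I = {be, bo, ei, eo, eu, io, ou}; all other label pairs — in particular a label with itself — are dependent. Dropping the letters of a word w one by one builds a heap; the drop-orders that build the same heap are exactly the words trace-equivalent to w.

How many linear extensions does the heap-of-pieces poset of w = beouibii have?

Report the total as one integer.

drop 0:b onto floor
drop 1:e onto floor
drop 2:o onto floor
drop 3:u onto {0:b}
drop 4:i onto {3:u}
drop 5:b onto {4:i}
drop 6:i onto {5:b}
drop 7:i onto {6:i}
ground layer = {0:b, 1:e, 2:o}
drop-orders for the pieces not yet dropped (sum over which currently-grounded one goes next):
  1 to go: {1} 1  {2} 1  {7} 1
  2 to go: {1,2} 2  {1,7} 2  {2,7} 2  {6,7} 1
  3 to go: {1,2,7} 6  {1,6,7} 3  {2,6,7} 3  {5,6,7} 1
  4 to go: {1,2,6,7} 12  {1,5,6,7} 4  {2,5,6,7} 4  {4,5,6,7} 1
  5 to go: {1,2,5,6,7} 20  {1,4,5,6,7} 5  {2,4,5,6,7} 5  {3,4,5,6,7} 1
  6 to go: {0,3,4,5,6,7} 1  {1,2,4,5,6,7} 30  {1,3,4,5,6,7} 6  {2,3,4,5,6,7} 6
  if 0:b drops first: 42 orders
  if 1:e drops first: 7 orders
  if 2:o drops first: 7 orders
heap linearizations: 56

56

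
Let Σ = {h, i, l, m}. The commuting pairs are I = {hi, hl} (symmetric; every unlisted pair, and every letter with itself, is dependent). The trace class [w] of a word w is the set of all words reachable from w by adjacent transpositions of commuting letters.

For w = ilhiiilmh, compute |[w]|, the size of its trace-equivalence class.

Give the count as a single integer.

7

drop 0:i onto floor
drop 1:l onto {0:i}
drop 2:h onto floor
drop 3:i onto {1:l}
drop 4:i onto {3:i}
drop 5:i onto {4:i}
drop 6:l onto {5:i}
drop 7:m onto {2:h, 6:l}
drop 8:h onto {7:m}
ground layer = {0:i, 2:h}
drop-orders for the pieces not yet dropped (sum over which currently-grounded one goes next):
  1 to go: {8} 1
  2 to go: {7,8} 1
  3 to go: {2,7,8} 1  {6,7,8} 1
  4 to go: {2,6,7,8} 2  {5,6,7,8} 1
  5 to go: {2,5,6,7,8} 3  {4,5,6,7,8} 1
  6 to go: {2,4,5,6,7,8} 4  {3,4,5,6,7,8} 1
  7 to go: {1,3,4,5,6,7,8} 1  {2,3,4,5,6,7,8} 5
  if 0:i drops first: 6 orders
  if 2:h drops first: 1 orders
heap linearizations: 7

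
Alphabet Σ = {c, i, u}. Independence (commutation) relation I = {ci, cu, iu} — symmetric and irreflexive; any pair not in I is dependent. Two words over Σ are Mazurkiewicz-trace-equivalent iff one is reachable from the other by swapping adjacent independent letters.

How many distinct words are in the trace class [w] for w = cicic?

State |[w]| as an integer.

10

#0=c has no predecessor
#1=i has no predecessor
#2=c depends on [0:c]
#3=i depends on [1:i]
#4=c depends on [2:c]
sources: [0:c, 1:i]
N(rest) = Σ N(rest − s) over sources s of rest; N(one piece) = 1:
  size 1 → [3]=1  [4]=1
  size 2 → [1,3]=1  [2,4]=1  [3,4]=2
  size 3 → [0,2,4]=1  [1,3,4]=3  [2,3,4]=3
  first=0(c) contributes 6
  first=1(i) contributes 4
|[w]| = 10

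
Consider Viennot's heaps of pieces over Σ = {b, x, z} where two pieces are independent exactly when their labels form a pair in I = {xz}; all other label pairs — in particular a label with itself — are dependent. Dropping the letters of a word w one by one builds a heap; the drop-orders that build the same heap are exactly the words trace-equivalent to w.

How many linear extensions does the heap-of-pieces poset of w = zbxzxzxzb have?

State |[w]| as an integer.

20

piece 0:z — minimal
piece 1:b rests on {0:z}
piece 2:x rests on {1:b}
piece 3:z rests on {1:b}
piece 4:x rests on {2:x}
piece 5:z rests on {3:z}
piece 6:x rests on {4:x}
piece 7:z rests on {5:z}
piece 8:b rests on {6:x, 7:z}
minimal pieces: {0:z}
ways to finish when only these pieces remain (= sum over removing one remaining piece with nothing left below it):
  1 left: {8}→1
  2 left: {6,8}→1  {7,8}→1
  3 left: {4,6,8}→1  {5,7,8}→1  {6,7,8}→2
  4 left: {2,4,6,8}→1  {3,5,7,8}→1  {4,6,7,8}→3  {5,6,7,8}→3
  5 left: {2,4,6,7,8}→4  {3,5,6,7,8}→4  {4,5,6,7,8}→6
  6 left: {2,4,5,6,7,8}→10  {3,4,5,6,7,8}→10
  7 left: {2,3,4,5,6,7,8}→20
  placing 0:z first → 20 extensions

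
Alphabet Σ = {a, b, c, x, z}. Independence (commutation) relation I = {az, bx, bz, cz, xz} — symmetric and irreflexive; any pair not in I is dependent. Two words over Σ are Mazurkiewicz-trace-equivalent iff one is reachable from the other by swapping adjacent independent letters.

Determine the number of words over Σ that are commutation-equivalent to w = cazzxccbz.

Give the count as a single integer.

84

#0=c has no predecessor
#1=a depends on [0:c]
#2=z has no predecessor
#3=z depends on [2:z]
#4=x depends on [1:a]
#5=c depends on [4:x]
#6=c depends on [5:c]
#7=b depends on [6:c]
#8=z depends on [3:z]
sources: [0:c, 2:z]
N(rest) = Σ N(rest − s) over sources s of rest; N(one piece) = 1:
  size 1 → [7]=1  [8]=1
  size 2 → [3,8]=1  [6,7]=1  [7,8]=2
  size 3 → [2,3,8]=1  [3,7,8]=3  [5,6,7]=1  [6,7,8]=3
  size 4 → [2,3,7,8]=4  [3,6,7,8]=6  [4,5,6,7]=1  [5,6,7,8]=4
  size 5 → [1,4,5,6,7]=1  [2,3,6,7,8]=10  [3,5,6,7,8]=10  [4,5,6,7,8]=5
  size 6 → [0,1,4,5,6,7]=1  [1,4,5,6,7,8]=6  [2,3,5,6,7,8]=20  [3,4,5,6,7,8]=15
  size 7 → [0,1,4,5,6,7,8]=7  [1,3,4,5,6,7,8]=21  [2,3,4,5,6,7,8]=35
  first=0(c) contributes 56
  first=2(z) contributes 28
|[w]| = 84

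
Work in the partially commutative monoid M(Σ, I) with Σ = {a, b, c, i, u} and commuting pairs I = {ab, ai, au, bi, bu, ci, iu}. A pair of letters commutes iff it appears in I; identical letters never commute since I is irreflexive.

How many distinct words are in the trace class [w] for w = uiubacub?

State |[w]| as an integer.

192

drop 0:u onto floor
drop 1:i onto floor
drop 2:u onto {0:u}
drop 3:b onto floor
drop 4:a onto floor
drop 5:c onto {2:u, 3:b, 4:a}
drop 6:u onto {5:c}
drop 7:b onto {5:c}
ground layer = {0:u, 1:i, 3:b, 4:a}
drop-orders for the pieces not yet dropped (sum over which currently-grounded one goes next):
  1 to go: {1} 1  {6} 1  {7} 1
  2 to go: {1,6} 2  {1,7} 2  {6,7} 2
  3 to go: {1,6,7} 6  {5,6,7} 2
  4 to go: {1,5,6,7} 8  {2,5,6,7} 2  {3,5,6,7} 2  {4,5,6,7} 2
  5 to go: {0,2,5,6,7} 2  {1,2,5,6,7} 10  {1,3,5,6,7} 10  {1,4,5,6,7} 10  {2,3,5,6,7} 4  {2,4,5,6,7} 4  {3,4,5,6,7} 4
  6 to go: {0,1,2,5,6,7} 12  {0,2,3,5,6,7} 6  {0,2,4,5,6,7} 6  {1,2,3,5,6,7} 24  {1,2,4,5,6,7} 24  {1,3,4,5,6,7} 24  {2,3,4,5,6,7} 12
  if 0:u drops first: 84 orders
  if 1:i drops first: 24 orders
  if 3:b drops first: 42 orders
  if 4:a drops first: 42 orders
heap linearizations: 192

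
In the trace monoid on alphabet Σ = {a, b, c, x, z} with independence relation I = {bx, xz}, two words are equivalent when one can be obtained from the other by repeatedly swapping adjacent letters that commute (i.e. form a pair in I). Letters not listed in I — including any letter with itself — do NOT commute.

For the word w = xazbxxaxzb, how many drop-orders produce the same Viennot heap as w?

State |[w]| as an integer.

piece 0:x — minimal
piece 1:a rests on {0:x}
piece 2:z rests on {1:a}
piece 3:b rests on {2:z}
piece 4:x rests on {1:a}
piece 5:x rests on {4:x}
piece 6:a rests on {3:b, 5:x}
piece 7:x rests on {6:a}
piece 8:z rests on {6:a}
piece 9:b rests on {8:z}
minimal pieces: {0:x}
ways to finish when only these pieces remain (= sum over removing one remaining piece with nothing left below it):
  1 left: {7}→1  {9}→1
  2 left: {7,9}→2  {8,9}→1
  3 left: {7,8,9}→3
  4 left: {6,7,8,9}→3
  5 left: {3,6,7,8,9}→3  {5,6,7,8,9}→3
  6 left: {2,3,6,7,8,9}→3  {3,5,6,7,8,9}→6  {4,5,6,7,8,9}→3
  7 left: {2,3,5,6,7,8,9}→9  {3,4,5,6,7,8,9}→9
  8 left: {2,3,4,5,6,7,8,9}→18
  placing 0:x first → 18 extensions

18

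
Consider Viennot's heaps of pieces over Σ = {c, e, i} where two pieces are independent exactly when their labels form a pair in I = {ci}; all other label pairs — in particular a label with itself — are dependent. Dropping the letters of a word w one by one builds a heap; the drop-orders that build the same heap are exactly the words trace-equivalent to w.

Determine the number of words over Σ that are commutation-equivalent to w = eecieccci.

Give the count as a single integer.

8

0(e) covers ∅
1(e) covers 0:e
2(c) covers 1:e
3(i) covers 1:e
4(e) covers 2:c, 3:i
5(c) covers 4:e
6(c) covers 5:c
7(c) covers 6:c
8(i) covers 4:e
floor of heap: 0:e
completions by unplaced set U, small U first (add the entries for U minus each lowest piece of U):
  |U|=1: {7}:1  {8}:1
  |U|=2: {6,7}:1  {7,8}:2
  |U|=3: {5,6,7}:1  {6,7,8}:3
  |U|=4: {5,6,7,8}:4
  |U|=5: {4,5,6,7,8}:4
  |U|=6: {2,4,5,6,7,8}:4  {3,4,5,6,7,8}:4
  |U|=7: {2,3,4,5,6,7,8}:8
  start at 0(e): 8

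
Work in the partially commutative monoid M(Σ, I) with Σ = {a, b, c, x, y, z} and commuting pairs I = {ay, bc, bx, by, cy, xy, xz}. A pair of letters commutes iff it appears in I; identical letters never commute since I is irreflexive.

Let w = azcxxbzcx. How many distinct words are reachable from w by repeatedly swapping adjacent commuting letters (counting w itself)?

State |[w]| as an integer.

9

0(a) covers ∅
1(z) covers 0:a
2(c) covers 1:z
3(x) covers 2:c
4(x) covers 3:x
5(b) covers 1:z
6(z) covers 2:c, 5:b
7(c) covers 4:x, 6:z
8(x) covers 7:c
floor of heap: 0:a
completions by unplaced set U, small U first (add the entries for U minus each lowest piece of U):
  |U|=1: {8}:1
  |U|=2: {7,8}:1
  |U|=3: {4,7,8}:1  {6,7,8}:1
  |U|=4: {3,4,7,8}:1  {4,6,7,8}:2  {5,6,7,8}:1
  |U|=5: {3,4,6,7,8}:3  {4,5,6,7,8}:3
  |U|=6: {2,3,4,6,7,8}:3  {3,4,5,6,7,8}:6
  |U|=7: {2,3,4,5,6,7,8}:9
  start at 0(a): 9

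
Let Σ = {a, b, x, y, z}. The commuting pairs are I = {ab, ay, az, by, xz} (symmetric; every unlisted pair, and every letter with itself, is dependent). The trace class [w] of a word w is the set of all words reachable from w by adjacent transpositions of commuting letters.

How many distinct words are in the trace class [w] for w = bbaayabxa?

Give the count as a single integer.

#0=b has no predecessor
#1=b depends on [0:b]
#2=a has no predecessor
#3=a depends on [2:a]
#4=y has no predecessor
#5=a depends on [3:a]
#6=b depends on [1:b]
#7=x depends on [4:y, 5:a, 6:b]
#8=a depends on [7:x]
sources: [0:b, 2:a, 4:y]
N(rest) = Σ N(rest − s) over sources s of rest; N(one piece) = 1:
  size 1 → [8]=1
  size 2 → [7,8]=1
  size 3 → [4,7,8]=1  [5,7,8]=1  [6,7,8]=1
  size 4 → [1,6,7,8]=1  [3,5,7,8]=1  [4,5,7,8]=2  [4,6,7,8]=2  [5,6,7,8]=2
  size 5 → [0,1,6,7,8]=1  [1,4,6,7,8]=3  [1,5,6,7,8]=3  [2,3,5,7,8]=1  [3,4,5,7,8]=3  [3,5,6,7,8]=3  [4,5,6,7,8]=6
  size 6 → [0,1,4,6,7,8]=4  [0,1,5,6,7,8]=4  [1,3,5,6,7,8]=6  [1,4,5,6,7,8]=12  [2,3,4,5,7,8]=4  [2,3,5,6,7,8]=4  [3,4,5,6,7,8]=12
  size 7 → [0,1,3,5,6,7,8]=10  [0,1,4,5,6,7,8]=20  [1,2,3,5,6,7,8]=10  [1,3,4,5,6,7,8]=30  [2,3,4,5,6,7,8]=20
  first=0(b) contributes 60
  first=2(a) contributes 60
  first=4(y) contributes 20
|[w]| = 140

140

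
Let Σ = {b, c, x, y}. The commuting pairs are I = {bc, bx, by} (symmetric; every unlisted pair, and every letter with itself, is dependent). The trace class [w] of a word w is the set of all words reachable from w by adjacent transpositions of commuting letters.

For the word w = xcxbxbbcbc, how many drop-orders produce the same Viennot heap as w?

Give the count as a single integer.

210

#0=x has no predecessor
#1=c depends on [0:x]
#2=x depends on [1:c]
#3=b has no predecessor
#4=x depends on [2:x]
#5=b depends on [3:b]
#6=b depends on [5:b]
#7=c depends on [4:x]
#8=b depends on [6:b]
#9=c depends on [7:c]
sources: [0:x, 3:b]
N(rest) = Σ N(rest − s) over sources s of rest; N(one piece) = 1:
  size 1 → [8]=1  [9]=1
  size 2 → [6,8]=1  [7,9]=1  [8,9]=2
  size 3 → [4,7,9]=1  [5,6,8]=1  [6,8,9]=3  [7,8,9]=3
  size 4 → [2,4,7,9]=1  [3,5,6,8]=1  [4,7,8,9]=4  [5,6,8,9]=4  [6,7,8,9]=6
  size 5 → [1,2,4,7,9]=1  [2,4,7,8,9]=5  [3,5,6,8,9]=5  [4,6,7,8,9]=10  [5,6,7,8,9]=10
  size 6 → [0,1,2,4,7,9]=1  [1,2,4,7,8,9]=6  [2,4,6,7,8,9]=15  [3,5,6,7,8,9]=15  [4,5,6,7,8,9]=20
  size 7 → [0,1,2,4,7,8,9]=7  [1,2,4,6,7,8,9]=21  [2,4,5,6,7,8,9]=35  [3,4,5,6,7,8,9]=35
  size 8 → [0,1,2,4,6,7,8,9]=28  [1,2,4,5,6,7,8,9]=56  [2,3,4,5,6,7,8,9]=70
  first=0(x) contributes 126
  first=3(b) contributes 84
|[w]| = 210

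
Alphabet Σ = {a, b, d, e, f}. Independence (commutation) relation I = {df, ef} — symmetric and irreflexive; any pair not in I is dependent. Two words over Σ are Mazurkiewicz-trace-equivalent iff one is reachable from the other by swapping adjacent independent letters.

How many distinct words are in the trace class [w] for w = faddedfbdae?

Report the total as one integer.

piece 0:f — minimal
piece 1:a rests on {0:f}
piece 2:d rests on {1:a}
piece 3:d rests on {2:d}
piece 4:e rests on {3:d}
piece 5:d rests on {4:e}
piece 6:f rests on {1:a}
piece 7:b rests on {5:d, 6:f}
piece 8:d rests on {7:b}
piece 9:a rests on {8:d}
piece 10:e rests on {9:a}
minimal pieces: {0:f}
ways to finish when only these pieces remain (= sum over removing one remaining piece with nothing left below it):
  1 left: {10}→1
  2 left: {9,10}→1
  3 left: {8,9,10}→1
  4 left: {7,8,9,10}→1
  5 left: {5,7,8,9,10}→1  {6,7,8,9,10}→1
  6 left: {4,5,7,8,9,10}→1  {5,6,7,8,9,10}→2
  7 left: {3,4,5,7,8,9,10}→1  {4,5,6,7,8,9,10}→3
  8 left: {2,3,4,5,7,8,9,10}→1  {3,4,5,6,7,8,9,10}→4
  9 left: {2,3,4,5,6,7,8,9,10}→5
  placing 0:f first → 5 extensions

5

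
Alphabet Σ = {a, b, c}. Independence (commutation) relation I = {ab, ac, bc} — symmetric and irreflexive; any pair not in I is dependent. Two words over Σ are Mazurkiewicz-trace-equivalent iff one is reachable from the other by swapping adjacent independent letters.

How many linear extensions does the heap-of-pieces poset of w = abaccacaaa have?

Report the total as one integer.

840

#0=a has no predecessor
#1=b has no predecessor
#2=a depends on [0:a]
#3=c has no predecessor
#4=c depends on [3:c]
#5=a depends on [2:a]
#6=c depends on [4:c]
#7=a depends on [5:a]
#8=a depends on [7:a]
#9=a depends on [8:a]
sources: [0:a, 1:b, 3:c]
N(rest) = Σ N(rest − s) over sources s of rest; N(one piece) = 1:
  size 1 → [1]=1  [6]=1  [9]=1
  size 2 → [1,6]=2  [1,9]=2  [4,6]=1  [6,9]=2  [8,9]=1
  size 3 → [1,4,6]=3  [1,6,9]=6  [1,8,9]=3  [3,4,6]=1  [4,6,9]=3  [6,8,9]=3  [7,8,9]=1
  size 4 → [1,3,4,6]=4  [1,4,6,9]=12  [1,6,8,9]=12  [1,7,8,9]=4  [3,4,6,9]=4  [4,6,8,9]=6  [5,7,8,9]=1  [6,7,8,9]=4
  size 5 → [1,3,4,6,9]=20  [1,4,6,8,9]=30  [1,5,7,8,9]=5  [1,6,7,8,9]=20  [2,5,7,8,9]=1  [3,4,6,8,9]=10  [4,6,7,8,9]=10  [5,6,7,8,9]=5
  size 6 → [0,2,5,7,8,9]=1  [1,2,5,7,8,9]=6  [1,3,4,6,8,9]=60  [1,4,6,7,8,9]=60  [1,5,6,7,8,9]=30  [2,5,6,7,8,9]=6  [3,4,6,7,8,9]=20  [4,5,6,7,8,9]=15
  size 7 → [0,1,2,5,7,8,9]=7  [0,2,5,6,7,8,9]=7  [1,2,5,6,7,8,9]=42  [1,3,4,6,7,8,9]=140  [1,4,5,6,7,8,9]=105  [2,4,5,6,7,8,9]=21  [3,4,5,6,7,8,9]=35
  size 8 → [0,1,2,5,6,7,8,9]=56  [0,2,4,5,6,7,8,9]=28  [1,2,4,5,6,7,8,9]=168  [1,3,4,5,6,7,8,9]=280  [2,3,4,5,6,7,8,9]=56
  first=0(a) contributes 504
  first=1(b) contributes 84
  first=3(c) contributes 252
|[w]| = 840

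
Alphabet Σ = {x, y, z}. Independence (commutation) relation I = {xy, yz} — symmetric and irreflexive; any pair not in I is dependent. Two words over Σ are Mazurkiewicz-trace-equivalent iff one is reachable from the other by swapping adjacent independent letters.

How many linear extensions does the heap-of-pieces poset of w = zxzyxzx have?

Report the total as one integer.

drop 0:z onto floor
drop 1:x onto {0:z}
drop 2:z onto {1:x}
drop 3:y onto floor
drop 4:x onto {2:z}
drop 5:z onto {4:x}
drop 6:x onto {5:z}
ground layer = {0:z, 3:y}
drop-orders for the pieces not yet dropped (sum over which currently-grounded one goes next):
  1 to go: {3} 1  {6} 1
  2 to go: {3,6} 2  {5,6} 1
  3 to go: {3,5,6} 3  {4,5,6} 1
  4 to go: {2,4,5,6} 1  {3,4,5,6} 4
  5 to go: {1,2,4,5,6} 1  {2,3,4,5,6} 5
  if 0:z drops first: 6 orders
  if 3:y drops first: 1 orders
heap linearizations: 7

7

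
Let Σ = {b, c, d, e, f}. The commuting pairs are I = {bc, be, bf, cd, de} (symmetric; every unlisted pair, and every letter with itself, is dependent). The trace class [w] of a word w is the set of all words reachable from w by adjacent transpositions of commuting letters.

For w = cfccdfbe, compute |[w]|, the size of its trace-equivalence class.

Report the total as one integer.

12

drop 0:c onto floor
drop 1:f onto {0:c}
drop 2:c onto {1:f}
drop 3:c onto {2:c}
drop 4:d onto {1:f}
drop 5:f onto {3:c, 4:d}
drop 6:b onto {4:d}
drop 7:e onto {5:f}
ground layer = {0:c}
drop-orders for the pieces not yet dropped (sum over which currently-grounded one goes next):
  1 to go: {6} 1  {7} 1
  2 to go: {5,7} 1  {6,7} 2
  3 to go: {3,5,7} 1  {5,6,7} 3
  4 to go: {2,3,5,7} 1  {3,5,6,7} 4  {4,5,6,7} 3
  5 to go: {2,3,5,6,7} 5  {3,4,5,6,7} 7
  6 to go: {2,3,4,5,6,7} 12
  if 0:c drops first: 12 orders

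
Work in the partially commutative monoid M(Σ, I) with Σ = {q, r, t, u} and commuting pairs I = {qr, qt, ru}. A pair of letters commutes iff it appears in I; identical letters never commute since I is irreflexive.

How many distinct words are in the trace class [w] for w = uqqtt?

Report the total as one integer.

6

drop 0:u onto floor
drop 1:q onto {0:u}
drop 2:q onto {1:q}
drop 3:t onto {0:u}
drop 4:t onto {3:t}
ground layer = {0:u}
drop-orders for the pieces not yet dropped (sum over which currently-grounded one goes next):
  1 to go: {2} 1  {4} 1
  2 to go: {1,2} 1  {2,4} 2  {3,4} 1
  3 to go: {1,2,4} 3  {2,3,4} 3
  if 0:u drops first: 6 orders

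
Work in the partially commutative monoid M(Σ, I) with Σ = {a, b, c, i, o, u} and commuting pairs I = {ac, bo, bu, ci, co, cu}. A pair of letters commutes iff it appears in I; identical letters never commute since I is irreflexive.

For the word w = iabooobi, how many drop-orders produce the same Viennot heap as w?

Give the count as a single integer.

10

0(i) covers ∅
1(a) covers 0:i
2(b) covers 1:a
3(o) covers 1:a
4(o) covers 3:o
5(o) covers 4:o
6(b) covers 2:b
7(i) covers 5:o, 6:b
floor of heap: 0:i
completions by unplaced set U, small U first (add the entries for U minus each lowest piece of U):
  |U|=1: {7}:1
  |U|=2: {5,7}:1  {6,7}:1
  |U|=3: {2,6,7}:1  {4,5,7}:1  {5,6,7}:2
  |U|=4: {2,5,6,7}:3  {3,4,5,7}:1  {4,5,6,7}:3
  |U|=5: {2,4,5,6,7}:6  {3,4,5,6,7}:4
  |U|=6: {2,3,4,5,6,7}:10
  start at 0(i): 10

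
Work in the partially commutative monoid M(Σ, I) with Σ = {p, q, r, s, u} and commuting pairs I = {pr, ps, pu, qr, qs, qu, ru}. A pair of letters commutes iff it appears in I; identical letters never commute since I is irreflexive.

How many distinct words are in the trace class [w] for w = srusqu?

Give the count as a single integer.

drop 0:s onto floor
drop 1:r onto {0:s}
drop 2:u onto {0:s}
drop 3:s onto {1:r, 2:u}
drop 4:q onto floor
drop 5:u onto {3:s}
ground layer = {0:s, 4:q}
drop-orders for the pieces not yet dropped (sum over which currently-grounded one goes next):
  1 to go: {4} 1  {5} 1
  2 to go: {3,5} 1  {4,5} 2
  3 to go: {1,3,5} 1  {2,3,5} 1  {3,4,5} 3
  4 to go: {1,2,3,5} 2  {1,3,4,5} 4  {2,3,4,5} 4
  if 0:s drops first: 10 orders
  if 4:q drops first: 2 orders
heap linearizations: 12

12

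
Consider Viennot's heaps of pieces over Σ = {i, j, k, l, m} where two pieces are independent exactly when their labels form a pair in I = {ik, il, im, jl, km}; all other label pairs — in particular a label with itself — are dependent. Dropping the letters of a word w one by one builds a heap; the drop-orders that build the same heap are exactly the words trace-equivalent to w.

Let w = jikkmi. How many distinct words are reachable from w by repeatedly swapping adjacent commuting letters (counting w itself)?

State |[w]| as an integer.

#0=j has no predecessor
#1=i depends on [0:j]
#2=k depends on [0:j]
#3=k depends on [2:k]
#4=m depends on [0:j]
#5=i depends on [1:i]
sources: [0:j]
N(rest) = Σ N(rest − s) over sources s of rest; N(one piece) = 1:
  size 1 → [3]=1  [4]=1  [5]=1
  size 2 → [1,5]=1  [2,3]=1  [3,4]=2  [3,5]=2  [4,5]=2
  size 3 → [1,3,5]=3  [1,4,5]=3  [2,3,4]=3  [2,3,5]=3  [3,4,5]=6
  size 4 → [1,2,3,5]=6  [1,3,4,5]=12  [2,3,4,5]=12
  first=0(j) contributes 30

30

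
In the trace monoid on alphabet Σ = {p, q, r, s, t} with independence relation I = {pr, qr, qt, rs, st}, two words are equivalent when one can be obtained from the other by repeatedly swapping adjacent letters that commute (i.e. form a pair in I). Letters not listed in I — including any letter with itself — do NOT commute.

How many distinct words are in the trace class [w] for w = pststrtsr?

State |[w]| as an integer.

piece 0:p — minimal
piece 1:s rests on {0:p}
piece 2:t rests on {0:p}
piece 3:s rests on {1:s}
piece 4:t rests on {2:t}
piece 5:r rests on {4:t}
piece 6:t rests on {5:r}
piece 7:s rests on {3:s}
piece 8:r rests on {6:t}
minimal pieces: {0:p}
ways to finish when only these pieces remain (= sum over removing one remaining piece with nothing left below it):
  1 left: {7}→1  {8}→1
  2 left: {3,7}→1  {6,8}→1  {7,8}→2
  3 left: {1,3,7}→1  {3,7,8}→3  {5,6,8}→1  {6,7,8}→3
  4 left: {1,3,7,8}→4  {3,6,7,8}→6  {4,5,6,8}→1  {5,6,7,8}→4
  5 left: {1,3,6,7,8}→10  {2,4,5,6,8}→1  {3,5,6,7,8}→10  {4,5,6,7,8}→5
  6 left: {1,3,5,6,7,8}→20  {2,4,5,6,7,8}→6  {3,4,5,6,7,8}→15
  7 left: {1,3,4,5,6,7,8}→35  {2,3,4,5,6,7,8}→21
  placing 0:p first → 56 extensions

56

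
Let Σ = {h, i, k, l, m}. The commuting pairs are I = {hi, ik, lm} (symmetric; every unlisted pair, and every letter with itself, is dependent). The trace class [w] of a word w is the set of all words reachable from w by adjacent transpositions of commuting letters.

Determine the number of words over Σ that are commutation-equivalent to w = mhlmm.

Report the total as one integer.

drop 0:m onto floor
drop 1:h onto {0:m}
drop 2:l onto {1:h}
drop 3:m onto {1:h}
drop 4:m onto {3:m}
ground layer = {0:m}
drop-orders for the pieces not yet dropped (sum over which currently-grounded one goes next):
  1 to go: {2} 1  {4} 1
  2 to go: {2,4} 2  {3,4} 1
  3 to go: {2,3,4} 3
  if 0:m drops first: 3 orders

3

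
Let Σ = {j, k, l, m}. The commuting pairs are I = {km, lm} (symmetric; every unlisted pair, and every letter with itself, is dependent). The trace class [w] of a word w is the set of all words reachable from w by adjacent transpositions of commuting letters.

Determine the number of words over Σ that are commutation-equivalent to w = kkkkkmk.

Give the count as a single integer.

7

drop 0:k onto floor
drop 1:k onto {0:k}
drop 2:k onto {1:k}
drop 3:k onto {2:k}
drop 4:k onto {3:k}
drop 5:m onto floor
drop 6:k onto {4:k}
ground layer = {0:k, 5:m}
drop-orders for the pieces not yet dropped (sum over which currently-grounded one goes next):
  1 to go: {5} 1  {6} 1
  2 to go: {4,6} 1  {5,6} 2
  3 to go: {3,4,6} 1  {4,5,6} 3
  4 to go: {2,3,4,6} 1  {3,4,5,6} 4
  5 to go: {1,2,3,4,6} 1  {2,3,4,5,6} 5
  if 0:k drops first: 6 orders
  if 5:m drops first: 1 orders
heap linearizations: 7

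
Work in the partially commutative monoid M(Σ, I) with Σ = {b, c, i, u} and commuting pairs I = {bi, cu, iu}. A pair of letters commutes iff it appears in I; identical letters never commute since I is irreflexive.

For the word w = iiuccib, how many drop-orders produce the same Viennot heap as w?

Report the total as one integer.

11

drop 0:i onto floor
drop 1:i onto {0:i}
drop 2:u onto floor
drop 3:c onto {1:i}
drop 4:c onto {3:c}
drop 5:i onto {4:c}
drop 6:b onto {2:u, 4:c}
ground layer = {0:i, 2:u}
drop-orders for the pieces not yet dropped (sum over which currently-grounded one goes next):
  1 to go: {5} 1  {6} 1
  2 to go: {2,6} 1  {5,6} 2
  3 to go: {2,5,6} 3  {4,5,6} 2
  4 to go: {2,4,5,6} 5  {3,4,5,6} 2
  5 to go: {1,3,4,5,6} 2  {2,3,4,5,6} 7
  if 0:i drops first: 9 orders
  if 2:u drops first: 2 orders
heap linearizations: 11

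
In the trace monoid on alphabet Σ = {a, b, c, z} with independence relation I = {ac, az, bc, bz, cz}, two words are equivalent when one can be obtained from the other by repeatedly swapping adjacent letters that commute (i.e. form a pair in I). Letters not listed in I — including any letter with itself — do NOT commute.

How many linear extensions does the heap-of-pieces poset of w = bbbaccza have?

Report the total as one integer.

168

piece 0:b — minimal
piece 1:b rests on {0:b}
piece 2:b rests on {1:b}
piece 3:a rests on {2:b}
piece 4:c — minimal
piece 5:c rests on {4:c}
piece 6:z — minimal
piece 7:a rests on {3:a}
minimal pieces: {0:b, 4:c, 6:z}
ways to finish when only these pieces remain (= sum over removing one remaining piece with nothing left below it):
  1 left: {5}→1  {6}→1  {7}→1
  2 left: {3,7}→1  {4,5}→1  {5,6}→2  {5,7}→2  {6,7}→2
  3 left: {2,3,7}→1  {3,5,7}→3  {3,6,7}→3  {4,5,6}→3  {4,5,7}→3  {5,6,7}→6
  4 left: {1,2,3,7}→1  {2,3,5,7}→4  {2,3,6,7}→4  {3,4,5,7}→6  {3,5,6,7}→12  {4,5,6,7}→12
  5 left: {0,1,2,3,7}→1  {1,2,3,5,7}→5  {1,2,3,6,7}→5  {2,3,4,5,7}→10  {2,3,5,6,7}→20  {3,4,5,6,7}→30
  6 left: {0,1,2,3,5,7}→6  {0,1,2,3,6,7}→6  {1,2,3,4,5,7}→15  {1,2,3,5,6,7}→30  {2,3,4,5,6,7}→60
  placing 0:b first → 105 extensions
  placing 4:c first → 42 extensions
  placing 6:z first → 21 extensions
total linear extensions = 168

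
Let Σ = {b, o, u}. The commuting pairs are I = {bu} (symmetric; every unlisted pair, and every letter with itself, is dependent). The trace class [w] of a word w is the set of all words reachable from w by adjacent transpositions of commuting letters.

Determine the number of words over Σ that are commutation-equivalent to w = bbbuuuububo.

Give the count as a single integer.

252

#0=b has no predecessor
#1=b depends on [0:b]
#2=b depends on [1:b]
#3=u has no predecessor
#4=u depends on [3:u]
#5=u depends on [4:u]
#6=u depends on [5:u]
#7=b depends on [2:b]
#8=u depends on [6:u]
#9=b depends on [7:b]
#10=o depends on [8:u, 9:b]
sources: [0:b, 3:u]
N(rest) = Σ N(rest − s) over sources s of rest; N(one piece) = 1:
  size 1 → [10]=1
  size 2 → [8,10]=1  [9,10]=1
  size 3 → [6,8,10]=1  [7,9,10]=1  [8,9,10]=2
  size 4 → [2,7,9,10]=1  [5,6,8,10]=1  [6,8,9,10]=3  [7,8,9,10]=3
  size 5 → [1,2,7,9,10]=1  [2,7,8,9,10]=4  [4,5,6,8,10]=1  [5,6,8,9,10]=4  [6,7,8,9,10]=6
  size 6 → [0,1,2,7,9,10]=1  [1,2,7,8,9,10]=5  [2,6,7,8,9,10]=10  [3,4,5,6,8,10]=1  [4,5,6,8,9,10]=5  [5,6,7,8,9,10]=10
  size 7 → [0,1,2,7,8,9,10]=6  [1,2,6,7,8,9,10]=15  [2,5,6,7,8,9,10]=20  [3,4,5,6,8,9,10]=6  [4,5,6,7,8,9,10]=15
  size 8 → [0,1,2,6,7,8,9,10]=21  [1,2,5,6,7,8,9,10]=35  [2,4,5,6,7,8,9,10]=35  [3,4,5,6,7,8,9,10]=21
  size 9 → [0,1,2,5,6,7,8,9,10]=56  [1,2,4,5,6,7,8,9,10]=70  [2,3,4,5,6,7,8,9,10]=56
  first=0(b) contributes 126
  first=3(u) contributes 126
|[w]| = 252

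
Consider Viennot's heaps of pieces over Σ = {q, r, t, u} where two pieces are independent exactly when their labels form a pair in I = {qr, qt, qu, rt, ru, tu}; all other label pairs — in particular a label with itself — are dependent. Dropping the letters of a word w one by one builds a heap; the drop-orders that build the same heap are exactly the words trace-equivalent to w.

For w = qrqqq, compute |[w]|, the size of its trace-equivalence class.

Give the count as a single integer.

5

#0=q has no predecessor
#1=r has no predecessor
#2=q depends on [0:q]
#3=q depends on [2:q]
#4=q depends on [3:q]
sources: [0:q, 1:r]
N(rest) = Σ N(rest − s) over sources s of rest; N(one piece) = 1:
  size 1 → [1]=1  [4]=1
  size 2 → [1,4]=2  [3,4]=1
  size 3 → [1,3,4]=3  [2,3,4]=1
  first=0(q) contributes 4
  first=1(r) contributes 1
|[w]| = 5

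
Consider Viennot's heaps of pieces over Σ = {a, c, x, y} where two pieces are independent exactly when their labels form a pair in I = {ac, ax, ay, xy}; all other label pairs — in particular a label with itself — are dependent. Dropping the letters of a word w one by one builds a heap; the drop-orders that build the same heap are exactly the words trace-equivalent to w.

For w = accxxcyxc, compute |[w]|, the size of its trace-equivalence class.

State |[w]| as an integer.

18

piece 0:a — minimal
piece 1:c — minimal
piece 2:c rests on {1:c}
piece 3:x rests on {2:c}
piece 4:x rests on {3:x}
piece 5:c rests on {4:x}
piece 6:y rests on {5:c}
piece 7:x rests on {5:c}
piece 8:c rests on {6:y, 7:x}
minimal pieces: {0:a, 1:c}
ways to finish when only these pieces remain (= sum over removing one remaining piece with nothing left below it):
  1 left: {0}→1  {8}→1
  2 left: {0,8}→2  {6,8}→1  {7,8}→1
  3 left: {0,6,8}→3  {0,7,8}→3  {6,7,8}→2
  4 left: {0,6,7,8}→8  {5,6,7,8}→2
  5 left: {0,5,6,7,8}→10  {4,5,6,7,8}→2
  6 left: {0,4,5,6,7,8}→12  {3,4,5,6,7,8}→2
  7 left: {0,3,4,5,6,7,8}→14  {2,3,4,5,6,7,8}→2
  placing 0:a first → 2 extensions
  placing 1:c first → 16 extensions
total linear extensions = 18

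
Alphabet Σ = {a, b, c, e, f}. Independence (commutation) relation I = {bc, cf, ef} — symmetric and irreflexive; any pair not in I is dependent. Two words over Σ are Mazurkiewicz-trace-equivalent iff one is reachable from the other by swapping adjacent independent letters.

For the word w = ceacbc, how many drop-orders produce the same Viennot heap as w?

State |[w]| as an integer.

3

#0=c has no predecessor
#1=e depends on [0:c]
#2=a depends on [1:e]
#3=c depends on [2:a]
#4=b depends on [2:a]
#5=c depends on [3:c]
sources: [0:c]
N(rest) = Σ N(rest − s) over sources s of rest; N(one piece) = 1:
  size 1 → [4]=1  [5]=1
  size 2 → [3,5]=1  [4,5]=2
  size 3 → [3,4,5]=3
  size 4 → [2,3,4,5]=3
  first=0(c) contributes 3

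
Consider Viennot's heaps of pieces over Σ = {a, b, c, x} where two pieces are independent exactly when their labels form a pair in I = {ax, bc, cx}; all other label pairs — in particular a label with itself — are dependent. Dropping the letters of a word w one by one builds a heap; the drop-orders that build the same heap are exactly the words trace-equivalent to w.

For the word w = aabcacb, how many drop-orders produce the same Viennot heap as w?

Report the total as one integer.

piece 0:a — minimal
piece 1:a rests on {0:a}
piece 2:b rests on {1:a}
piece 3:c rests on {1:a}
piece 4:a rests on {2:b, 3:c}
piece 5:c rests on {4:a}
piece 6:b rests on {4:a}
minimal pieces: {0:a}
ways to finish when only these pieces remain (= sum over removing one remaining piece with nothing left below it):
  1 left: {5}→1  {6}→1
  2 left: {5,6}→2
  3 left: {4,5,6}→2
  4 left: {2,4,5,6}→2  {3,4,5,6}→2
  5 left: {2,3,4,5,6}→4
  placing 0:a first → 4 extensions

4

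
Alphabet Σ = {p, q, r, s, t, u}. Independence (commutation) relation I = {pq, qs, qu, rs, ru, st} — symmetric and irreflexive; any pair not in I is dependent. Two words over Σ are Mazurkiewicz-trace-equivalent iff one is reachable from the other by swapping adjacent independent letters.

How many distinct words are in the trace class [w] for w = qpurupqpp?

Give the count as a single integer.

0(q) covers ∅
1(p) covers ∅
2(u) covers 1:p
3(r) covers 0:q, 1:p
4(u) covers 2:u
5(p) covers 3:r, 4:u
6(q) covers 3:r
7(p) covers 5:p
8(p) covers 7:p
floor of heap: 0:q, 1:p
completions by unplaced set U, small U first (add the entries for U minus each lowest piece of U):
  |U|=1: {6}:1  {8}:1
  |U|=2: {6,8}:2  {7,8}:1
  |U|=3: {5,7,8}:1  {6,7,8}:3
  |U|=4: {4,5,7,8}:1  {5,6,7,8}:4
  |U|=5: {2,4,5,7,8}:1  {3,5,6,7,8}:4  {4,5,6,7,8}:5
  |U|=6: {0,3,5,6,7,8}:4  {2,4,5,6,7,8}:6  {3,4,5,6,7,8}:9
  |U|=7: {0,3,4,5,6,7,8}:13  {2,3,4,5,6,7,8}:15
  start at 0(q): 15
  start at 1(p): 28
sum over floor = 43

43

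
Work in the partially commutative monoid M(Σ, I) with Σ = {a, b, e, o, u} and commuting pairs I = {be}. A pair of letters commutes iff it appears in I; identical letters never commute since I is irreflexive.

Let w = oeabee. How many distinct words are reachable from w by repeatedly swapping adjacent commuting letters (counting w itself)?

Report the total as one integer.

3

drop 0:o onto floor
drop 1:e onto {0:o}
drop 2:a onto {1:e}
drop 3:b onto {2:a}
drop 4:e onto {2:a}
drop 5:e onto {4:e}
ground layer = {0:o}
drop-orders for the pieces not yet dropped (sum over which currently-grounded one goes next):
  1 to go: {3} 1  {5} 1
  2 to go: {3,5} 2  {4,5} 1
  3 to go: {3,4,5} 3
  4 to go: {2,3,4,5} 3
  if 0:o drops first: 3 orders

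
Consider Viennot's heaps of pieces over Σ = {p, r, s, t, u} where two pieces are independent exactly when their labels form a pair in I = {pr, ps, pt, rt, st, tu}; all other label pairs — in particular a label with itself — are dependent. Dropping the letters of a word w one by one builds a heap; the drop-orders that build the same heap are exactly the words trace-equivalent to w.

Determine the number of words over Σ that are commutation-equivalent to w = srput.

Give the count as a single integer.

15

#0=s has no predecessor
#1=r depends on [0:s]
#2=p has no predecessor
#3=u depends on [1:r, 2:p]
#4=t has no predecessor
sources: [0:s, 2:p, 4:t]
N(rest) = Σ N(rest − s) over sources s of rest; N(one piece) = 1:
  size 1 → [3]=1  [4]=1
  size 2 → [1,3]=1  [2,3]=1  [3,4]=2
  size 3 → [0,1,3]=1  [1,2,3]=2  [1,3,4]=3  [2,3,4]=3
  first=0(s) contributes 8
  first=2(p) contributes 4
  first=4(t) contributes 3
|[w]| = 15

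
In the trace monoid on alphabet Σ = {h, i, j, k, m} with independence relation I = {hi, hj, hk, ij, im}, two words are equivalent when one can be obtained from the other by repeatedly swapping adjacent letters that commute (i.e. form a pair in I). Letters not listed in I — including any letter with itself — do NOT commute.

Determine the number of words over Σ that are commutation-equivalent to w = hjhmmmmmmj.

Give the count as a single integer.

3

drop 0:h onto floor
drop 1:j onto floor
drop 2:h onto {0:h}
drop 3:m onto {1:j, 2:h}
drop 4:m onto {3:m}
drop 5:m onto {4:m}
drop 6:m onto {5:m}
drop 7:m onto {6:m}
drop 8:m onto {7:m}
drop 9:j onto {8:m}
ground layer = {0:h, 1:j}
drop-orders for the pieces not yet dropped (sum over which currently-grounded one goes next):
  1 to go: {9} 1
  2 to go: {8,9} 1
  3 to go: {7,8,9} 1
  4 to go: {6,7,8,9} 1
  5 to go: {5,6,7,8,9} 1
  6 to go: {4,5,6,7,8,9} 1
  7 to go: {3,4,5,6,7,8,9} 1
  8 to go: {1,3,4,5,6,7,8,9} 1  {2,3,4,5,6,7,8,9} 1
  if 0:h drops first: 2 orders
  if 1:j drops first: 1 orders
heap linearizations: 3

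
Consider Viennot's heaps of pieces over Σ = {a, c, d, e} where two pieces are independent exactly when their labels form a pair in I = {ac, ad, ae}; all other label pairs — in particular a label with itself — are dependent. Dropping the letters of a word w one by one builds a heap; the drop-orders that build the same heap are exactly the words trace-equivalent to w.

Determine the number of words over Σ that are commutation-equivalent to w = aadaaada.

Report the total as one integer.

piece 0:a — minimal
piece 1:a rests on {0:a}
piece 2:d — minimal
piece 3:a rests on {1:a}
piece 4:a rests on {3:a}
piece 5:a rests on {4:a}
piece 6:d rests on {2:d}
piece 7:a rests on {5:a}
minimal pieces: {0:a, 2:d}
ways to finish when only these pieces remain (= sum over removing one remaining piece with nothing left below it):
  1 left: {6}→1  {7}→1
  2 left: {2,6}→1  {5,7}→1  {6,7}→2
  3 left: {2,6,7}→3  {4,5,7}→1  {5,6,7}→3
  4 left: {2,5,6,7}→6  {3,4,5,7}→1  {4,5,6,7}→4
  5 left: {1,3,4,5,7}→1  {2,4,5,6,7}→10  {3,4,5,6,7}→5
  6 left: {0,1,3,4,5,7}→1  {1,3,4,5,6,7}→6  {2,3,4,5,6,7}→15
  placing 0:a first → 21 extensions
  placing 2:d first → 7 extensions
total linear extensions = 28

28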